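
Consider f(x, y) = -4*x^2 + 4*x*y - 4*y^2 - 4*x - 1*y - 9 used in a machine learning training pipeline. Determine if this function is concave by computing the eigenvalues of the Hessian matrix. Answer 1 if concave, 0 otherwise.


The Hessian of f(x,y) = -4*x^2 + 4*x*y - 4*y^2 - 4*x - 1*y - 9 is:
H = [[-8, 4], [4, -8]]
Trace = -8 - 8 = -16
Determinant = -8*-8 - (4)^2 = 48
Discriminant = (-16)^2 - 4*48 = 64.0
Eigenvalues: lambda_1 = -12.0, lambda_2 = -4.0
The function is concave.

1


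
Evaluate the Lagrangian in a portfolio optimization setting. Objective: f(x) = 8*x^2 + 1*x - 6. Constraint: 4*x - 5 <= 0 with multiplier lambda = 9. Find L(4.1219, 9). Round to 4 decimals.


Step 1: Evaluate f(x).
f(4.1219) = 8*4.1219^2 + 1*4.1219 - 6 = 134.0424
Step 2: Evaluate g(x).
g(4.1219) = 4*4.1219 - 5 = 11.4876
Step 3: Compute Lagrangian.
L = 134.0424 + 9*11.4876 = 237.4308


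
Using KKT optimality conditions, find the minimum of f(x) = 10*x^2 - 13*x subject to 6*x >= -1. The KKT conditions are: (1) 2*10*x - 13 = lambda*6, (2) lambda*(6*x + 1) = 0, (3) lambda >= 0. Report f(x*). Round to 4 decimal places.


Step 1: Try lambda = 0 (constraint inactive).
Stationarity: 2*10*x - 13 = 0
x* = 13/(2*10) = 0.65
Check constraint: 6*0.65 = 3.9 >= -1 -- satisfied.
Step 2: Compute optimal value.
f(x*) = 10*0.65^2 - 13*0.65 = -4.225


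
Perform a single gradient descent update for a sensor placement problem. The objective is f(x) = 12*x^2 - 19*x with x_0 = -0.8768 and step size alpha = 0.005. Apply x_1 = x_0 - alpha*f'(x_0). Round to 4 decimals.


We compute the gradient at x_0 and apply the update.
f'(x) = 24*x - 19
f'(-0.8768) = 24*-0.8768 - 19 = -40.0432
x_1 = -0.8768 - 0.005*-40.0432 = -0.6766


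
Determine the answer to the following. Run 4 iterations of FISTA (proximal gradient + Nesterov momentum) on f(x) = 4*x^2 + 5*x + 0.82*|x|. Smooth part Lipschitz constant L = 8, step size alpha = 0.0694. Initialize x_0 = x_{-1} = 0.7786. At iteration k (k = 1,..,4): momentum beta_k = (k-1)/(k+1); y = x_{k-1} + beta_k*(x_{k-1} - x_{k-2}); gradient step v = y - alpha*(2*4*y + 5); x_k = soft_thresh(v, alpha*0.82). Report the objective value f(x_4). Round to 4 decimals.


FISTA on f(x) = 4*x^2 + 5*x + 0.82*|x|
L = 8, alpha = 0.0694
Iteration 1: beta = 0.0, y = 0.7786 + 0.0*(0.7786 - 0.7786) = 0.7786
  grad(y) = 11.2288, v = y - alpha*grad = -0.0007
  prox(v) = soft_thresh(-0.0007, 0.0569) = 0.0
Iteration 2: beta = 0.3333, y = 0.0 + 0.3333*(0.0 - 0.7786) = -0.2595
  grad(y) = 2.9237, v = y - alpha*grad = -0.4624
  prox(v) = soft_thresh(-0.4624, 0.0569) = -0.4055
Iteration 3: beta = 0.5, y = -0.4055 + 0.5*(-0.4055 - 0.0) = -0.6083
  grad(y) = 0.1336, v = y - alpha*grad = -0.6176
  prox(v) = soft_thresh(-0.6176, 0.0569) = -0.5607
Iteration 4: beta = 0.6, y = -0.5607 + 0.6*(-0.5607 + 0.4055) = -0.6537
  grad(y) = -0.2299, v = y - alpha*grad = -0.6378
  prox(v) = soft_thresh(-0.6378, 0.0569) = -0.5809
f(x_4) = 4*(-0.5809)^2 + 5*(-0.5809) + 0.82*|-0.5809| = -1.0784


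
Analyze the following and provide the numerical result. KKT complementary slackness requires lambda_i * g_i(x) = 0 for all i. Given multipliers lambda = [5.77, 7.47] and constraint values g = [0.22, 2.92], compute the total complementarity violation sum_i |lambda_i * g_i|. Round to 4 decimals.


KKT complementary slackness check:
lambda_1 * g_1 = 5.77 * 0.22 = 1.2694
lambda_2 * g_2 = 7.47 * 2.92 = 21.8124
Total violation = 1.2694 + 21.8124 = 23.0818


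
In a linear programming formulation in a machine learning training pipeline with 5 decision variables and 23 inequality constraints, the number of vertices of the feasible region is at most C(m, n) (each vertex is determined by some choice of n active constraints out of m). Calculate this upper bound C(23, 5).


Each vertex corresponds to some choice of n active constraints out of m, so the number of vertices is at most C(m, n) = m! / (n!(m-n)!).
m = 23, n = 5
Numerator: 23 * 22 * 21 * 20 * 19
Denominator: 5! = 120
C(23, 5) = 33649


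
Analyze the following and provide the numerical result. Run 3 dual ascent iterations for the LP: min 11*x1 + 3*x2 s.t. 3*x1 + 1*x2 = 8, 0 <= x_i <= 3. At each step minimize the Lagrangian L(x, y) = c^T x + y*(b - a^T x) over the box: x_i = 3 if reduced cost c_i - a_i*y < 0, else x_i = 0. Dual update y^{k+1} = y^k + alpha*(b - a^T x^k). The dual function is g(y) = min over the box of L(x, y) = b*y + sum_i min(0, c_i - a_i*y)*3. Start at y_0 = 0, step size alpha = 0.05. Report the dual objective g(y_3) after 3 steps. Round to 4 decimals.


Dual ascent for LP: min 11*x1 + 3*x2, 3*x1 + 1*x2 = 8, 0 <= x_i <= 3
Step 1: y^k = 0.0, reduced costs: (11.0, 3.0)
  x^k = (0.0, 0.0), subgradient = b - a^T x = 8.0
  y^{k+1} = 0.0 + 0.05*8.0 = 0.4
Step 2: y^k = 0.4, reduced costs: (9.8, 2.6)
  x^k = (0.0, 0.0), subgradient = b - a^T x = 8.0
  y^{k+1} = 0.4 + 0.05*8.0 = 0.8
Step 3: y^k = 0.8, reduced costs: (8.6, 2.2)
  x^k = (0.0, 0.0), subgradient = b - a^T x = 8.0
  y^{k+1} = 0.8 + 0.05*8.0 = 1.2
Dual objective at y_3 = 1.2: reduced costs (7.4, 1.8), box minimizer x = (0.0, 0.0)
g(y_3) = b*y + (c1 - a1*y)*x1 + (c2 - a2*y)*x2 = 8*1.2 + 7.4*0.0 + 1.8*0.0 = 9.6 + 0.0 + 0.0 = 9.6


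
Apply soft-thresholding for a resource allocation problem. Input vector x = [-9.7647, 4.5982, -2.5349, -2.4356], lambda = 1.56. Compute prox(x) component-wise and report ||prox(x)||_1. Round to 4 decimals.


Soft-thresholding with lambda = 1.56:
prox(-9.7647) = sign(-9.7647)*max(|-9.7647| - 1.56, 0) = -8.2047
prox(4.5982) = sign(4.5982)*max(|4.5982| - 1.56, 0) = 3.0382
prox(-2.5349) = sign(-2.5349)*max(|-2.5349| - 1.56, 0) = -0.9749
prox(-2.4356) = sign(-2.4356)*max(|-2.4356| - 1.56, 0) = -0.8756
prox(x) = [-8.2047, 3.0382, -0.9749, -0.8756]
||prox(x)||_1 = 8.2047 + 3.0382 + 0.9749 + 0.8756 = 13.0934


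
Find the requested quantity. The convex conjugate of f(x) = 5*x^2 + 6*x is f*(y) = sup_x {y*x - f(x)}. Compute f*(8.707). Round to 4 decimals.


f*(y) = sup_x {y*x - a*x^2 - b*x} = sup_x {(y-b)*x - a*x^2}
FOC: (y - b) - 2a*x = 0 => x* = (y - b)/(2a)
x* = (8.707 - 6)/(2*5) = 0.2707
f*(8.707) = (y-b)^2/(4a) = (8.707 - 6)^2/(4*5)
= 7.3278/20 = 0.3664


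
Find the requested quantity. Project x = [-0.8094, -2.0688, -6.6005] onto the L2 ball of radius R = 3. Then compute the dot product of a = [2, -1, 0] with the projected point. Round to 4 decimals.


Step 1: Compute ||x|| (intermediates to 6 decimals).
||x|| = sqrt((-0.8094)^2 + (-2.0688)^2 + (-6.6005)^2) = 6.964313
Step 2: Project.
Since ||x|| > R, scale = R/||x|| = 3/6.964313 = 0.430768, proj(x) = scale * x
proj(x) = [-0.348664, -0.891173, -2.843284]
Step 3: Dot product.
a^T * proj(x) = 2*(-0.348664) - 1*(-0.891173) + 0*(-2.843284) = 0.1938


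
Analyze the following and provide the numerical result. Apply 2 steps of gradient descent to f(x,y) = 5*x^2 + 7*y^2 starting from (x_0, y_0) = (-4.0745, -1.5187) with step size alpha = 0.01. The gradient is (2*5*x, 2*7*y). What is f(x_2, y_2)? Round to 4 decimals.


Gradient descent on f(x,y) = 5*x^2 + 7*y^2.
Starting point: (-4.0745, -1.5187), alpha = 0.01
Step 1: grad_x = 2*5*-4.0745 = -40.745, grad_y = 2*7*-1.5187 = -21.2618
  x_1 = -4.0745 - 0.01*-40.745 = -3.6671
  y_1 = -1.5187 - 0.01*-21.2618 = -1.3061
Step 2: grad_x = 2*5*-3.6671 = -36.6705, grad_y = 2*7*-1.3061 = -18.2851
  x_2 = -3.6671 - 0.01*-36.6705 = -3.3003
  y_2 = -1.3061 - 0.01*-18.2851 = -1.1232
f(-3.3003, -1.1232) = 5*(-3.3003)^2 + 7*(-1.1232)^2 = 63.2929


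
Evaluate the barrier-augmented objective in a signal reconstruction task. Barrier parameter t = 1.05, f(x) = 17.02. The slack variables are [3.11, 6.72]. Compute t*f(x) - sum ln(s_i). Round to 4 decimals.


Step 1: Compute log-barrier.
ln values: [1.1346, 1.9051]
phi = -(1.1346 + 1.9051) = -3.0397
Step 2: Compute augmented objective.
t*f(x) = 1.05*17.02 = 17.871
Total = 17.871 - 3.0397 = 14.8313


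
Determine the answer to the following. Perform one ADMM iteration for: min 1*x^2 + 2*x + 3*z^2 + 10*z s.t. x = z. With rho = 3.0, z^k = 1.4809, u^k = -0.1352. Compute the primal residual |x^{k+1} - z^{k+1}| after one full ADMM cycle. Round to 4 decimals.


ADMM iteration with rho = 3.0, z^k = 1.4809, u^k = -0.1352
Step 1: x-update.
Minimize 1*x^2 + 2*x + (3.0/2)*(x - 1.4809 - 0.1352)^2
FOC: (2*1 + 3.0)*x = -2 + 3.0*(1.4809 + 0.1352)
x^{k+1} = 0.5697
Step 2: z-update.
Minimize 3*z^2 + 10*z + (3.0/2)*(0.5697 - z - 0.1352)^2
FOC: (2*3 + 3.0)*z = -10 + 3.0*(0.5697 - 0.1352)
z^{k+1} = -0.9663
Step 3: u-update.
u^{k+1} = -0.1352 + 0.5697 + 0.9663 = 1.4008
Step 4: Primal residual = |0.5697 + 0.9663| = 1.536


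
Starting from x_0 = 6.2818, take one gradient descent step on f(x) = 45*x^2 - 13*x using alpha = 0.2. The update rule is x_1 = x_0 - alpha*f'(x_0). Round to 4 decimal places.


We compute the gradient at x_0 and apply the update.
f'(x) = 90*x - 13
f'(6.2818) = 90*6.2818 - 13 = 552.362
x_1 = 6.2818 - 0.2*552.362 = -104.1906


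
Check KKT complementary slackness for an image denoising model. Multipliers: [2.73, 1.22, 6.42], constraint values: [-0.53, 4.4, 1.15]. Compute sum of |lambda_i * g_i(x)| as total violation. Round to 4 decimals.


KKT complementary slackness check:
lambda_1 * g_1 = 2.73 * -0.53 = -1.4469
lambda_2 * g_2 = 1.22 * 4.4 = 5.368
lambda_3 * g_3 = 6.42 * 1.15 = 7.383
Total violation = 1.4469 + 5.368 + 7.383 = 14.1979


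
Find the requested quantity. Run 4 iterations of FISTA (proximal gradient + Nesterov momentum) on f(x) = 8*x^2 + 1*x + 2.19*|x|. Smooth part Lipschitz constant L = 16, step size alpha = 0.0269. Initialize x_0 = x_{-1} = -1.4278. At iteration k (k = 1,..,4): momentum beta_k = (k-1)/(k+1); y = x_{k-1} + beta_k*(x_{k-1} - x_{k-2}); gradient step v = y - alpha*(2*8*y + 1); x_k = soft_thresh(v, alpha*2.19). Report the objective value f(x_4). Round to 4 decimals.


FISTA on f(x) = 8*x^2 + 1*x + 2.19*|x|
L = 16, alpha = 0.0269
Iteration 1: beta = 0.0, y = -1.4278 + 0.0*(-1.4278 + 1.4278) = -1.4278
  grad(y) = -21.8448, v = y - alpha*grad = -0.8402
  prox(v) = soft_thresh(-0.8402, 0.0589) = -0.7813
Iteration 2: beta = 0.3333, y = -0.7813 + 0.3333*(-0.7813 + 1.4278) = -0.5658
  grad(y) = -8.052, v = y - alpha*grad = -0.3492
  prox(v) = soft_thresh(-0.3492, 0.0589) = -0.2902
Iteration 3: beta = 0.5, y = -0.2902 + 0.5*(-0.2902 + 0.7813) = -0.0447
  grad(y) = 0.2843, v = y - alpha*grad = -0.0524
  prox(v) = soft_thresh(-0.0524, 0.0589) = 0.0
Iteration 4: beta = 0.6, y = 0.0 + 0.6*(0.0 + 0.2902) = 0.1741
  grad(y) = 3.7863, v = y - alpha*grad = 0.0723
  prox(v) = soft_thresh(0.0723, 0.0589) = 0.0134
f(x_4) = 8*0.0134^2 + 1*0.0134 + 2.19*|0.0134| = 0.0441


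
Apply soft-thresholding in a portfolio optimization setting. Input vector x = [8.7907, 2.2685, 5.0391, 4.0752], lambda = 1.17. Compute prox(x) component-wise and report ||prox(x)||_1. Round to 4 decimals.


Soft-thresholding with lambda = 1.17:
prox(8.7907) = sign(8.7907)*max(|8.7907| - 1.17, 0) = 7.6207
prox(2.2685) = sign(2.2685)*max(|2.2685| - 1.17, 0) = 1.0985
prox(5.0391) = sign(5.0391)*max(|5.0391| - 1.17, 0) = 3.8691
prox(4.0752) = sign(4.0752)*max(|4.0752| - 1.17, 0) = 2.9052
prox(x) = [7.6207, 1.0985, 3.8691, 2.9052]
||prox(x)||_1 = 7.6207 + 1.0985 + 3.8691 + 2.9052 = 15.4935


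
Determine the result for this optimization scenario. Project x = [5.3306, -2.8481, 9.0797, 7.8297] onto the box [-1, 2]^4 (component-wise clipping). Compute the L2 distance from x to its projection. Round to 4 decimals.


Project each component onto [-1, 2].
clip(5.3306) = 2.0, clip(-2.8481) = -1.0, clip(9.0797) = 2.0, clip(7.8297) = 2.0
Projection = [2.0, -1.0, 2.0, 2.0]
Squared diffs: [11.0929, 3.4155, 50.1222, 33.9854]
Distance = sqrt(98.616) = 9.9306


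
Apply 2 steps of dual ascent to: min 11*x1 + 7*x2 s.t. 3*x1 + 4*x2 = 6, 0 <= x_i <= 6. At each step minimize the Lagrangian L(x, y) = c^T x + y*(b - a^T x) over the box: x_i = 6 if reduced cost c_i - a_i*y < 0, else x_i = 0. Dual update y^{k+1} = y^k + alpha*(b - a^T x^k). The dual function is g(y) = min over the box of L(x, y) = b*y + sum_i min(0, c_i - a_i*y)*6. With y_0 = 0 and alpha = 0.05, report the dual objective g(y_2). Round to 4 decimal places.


Dual ascent for LP: min 11*x1 + 7*x2, 3*x1 + 4*x2 = 6, 0 <= x_i <= 6
Step 1: y^k = 0.0, reduced costs: (11.0, 7.0)
  x^k = (0.0, 0.0), subgradient = b - a^T x = 6.0
  y^{k+1} = 0.0 + 0.05*6.0 = 0.3
Step 2: y^k = 0.3, reduced costs: (10.1, 5.8)
  x^k = (0.0, 0.0), subgradient = b - a^T x = 6.0
  y^{k+1} = 0.3 + 0.05*6.0 = 0.6
Dual objective at y_2 = 0.6: reduced costs (9.2, 4.6), box minimizer x = (0.0, 0.0)
g(y_2) = b*y + (c1 - a1*y)*x1 + (c2 - a2*y)*x2 = 6*0.6 + 9.2*0.0 + 4.6*0.0 = 3.6 + 0.0 + 0.0 = 3.6


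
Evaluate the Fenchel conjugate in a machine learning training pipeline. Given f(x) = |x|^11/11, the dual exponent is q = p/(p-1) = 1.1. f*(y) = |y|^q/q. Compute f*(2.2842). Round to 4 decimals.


The conjugate exponent q satisfies 1/p + 1/q = 1.
p = 11, so q = 11/(11 - 1) = 1.1
|y|^q = 2.2842^1.1 = 2.4809
f*(2.2842) = 2.4809 / 1.1 = 2.2554


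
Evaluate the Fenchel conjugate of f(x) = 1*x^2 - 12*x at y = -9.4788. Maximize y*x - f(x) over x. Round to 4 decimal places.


f*(y) = sup_x {y*x - a*x^2 - b*x} = sup_x {(y-b)*x - a*x^2}
FOC: (y - b) - 2a*x = 0 => x* = (y - b)/(2a)
x* = (-9.4788 + 12)/(2*1) = 1.2606
f*(-9.4788) = (y-b)^2/(4a) = (-9.4788 + 12)^2/(4*1)
= 6.3564/4 = 1.5891


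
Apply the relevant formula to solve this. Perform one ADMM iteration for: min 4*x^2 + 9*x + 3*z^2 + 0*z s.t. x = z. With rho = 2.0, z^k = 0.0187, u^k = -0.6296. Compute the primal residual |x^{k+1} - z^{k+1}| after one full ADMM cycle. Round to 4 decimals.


ADMM iteration with rho = 2.0, z^k = 0.0187, u^k = -0.6296
Step 1: x-update.
Minimize 4*x^2 + 9*x + (2.0/2)*(x - 0.0187 - 0.6296)^2
FOC: (2*4 + 2.0)*x = -9 + 2.0*(0.0187 + 0.6296)
x^{k+1} = -0.7703
Step 2: z-update.
Minimize 3*z^2 + 0*z + (2.0/2)*(-0.7703 - z - 0.6296)^2
FOC: (2*3 + 2.0)*z = 0 + 2.0*(-0.7703 - 0.6296)
z^{k+1} = -0.35
Step 3: u-update.
u^{k+1} = -0.6296 - 0.7703 + 0.35 = -1.05
Step 4: Primal residual = |-0.7703 + 0.35| = 0.4204


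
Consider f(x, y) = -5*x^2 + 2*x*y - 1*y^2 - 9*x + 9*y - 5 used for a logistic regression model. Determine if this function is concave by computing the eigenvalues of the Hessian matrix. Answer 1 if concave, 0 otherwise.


The Hessian of f(x,y) = -5*x^2 + 2*x*y - 1*y^2 - 9*x + 9*y - 5 is:
H = [[-10, 2], [2, -2]]
Trace = -10 - 2 = -12
Determinant = -10*-2 - (2)^2 = 16
Discriminant = (-12)^2 - 4*16 = 80.0
Eigenvalues: lambda_1 = -10.4721, lambda_2 = -1.5279
The function is concave.

1


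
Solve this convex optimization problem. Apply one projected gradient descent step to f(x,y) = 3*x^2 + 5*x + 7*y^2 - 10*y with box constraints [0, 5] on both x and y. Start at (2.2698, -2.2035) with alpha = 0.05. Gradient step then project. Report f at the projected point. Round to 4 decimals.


Step 1: Compute gradient at (2.2698, -2.2035).
grad_x = 2*3*2.2698 + 5 = 18.6188
grad_y = 2*7*-2.2035 - 10 = -40.849
Step 2: Gradient step.
x_raw = 2.2698 - 0.05*18.6188 = 1.3389
y_raw = -2.2035 - 0.05*-40.849 = -0.1611
Step 3: Project onto [0, 5].
x_proj = clip(1.3389) = 1.3389
y_proj = clip(-0.1611) = 0.0
Step 4: Evaluate f.
f(1.3389, 0.0) = 12.0719


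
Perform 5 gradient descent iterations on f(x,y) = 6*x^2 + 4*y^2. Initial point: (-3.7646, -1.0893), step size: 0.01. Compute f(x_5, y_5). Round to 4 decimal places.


Gradient descent on f(x,y) = 6*x^2 + 4*y^2.
Starting point: (-3.7646, -1.0893), alpha = 0.01
Step 1: grad_x = 2*6*-3.7646 = -45.1752, grad_y = 2*4*-1.0893 = -8.7144
  x_1 = -3.7646 - 0.01*-45.1752 = -3.3128
  y_1 = -1.0893 - 0.01*-8.7144 = -1.0022
Step 2: grad_x = 2*6*-3.3128 = -39.7542, grad_y = 2*4*-1.0022 = -8.0172
  x_2 = -3.3128 - 0.01*-39.7542 = -2.9153
  y_2 = -1.0022 - 0.01*-8.0172 = -0.922
Step 3: grad_x = 2*6*-2.9153 = -34.9837, grad_y = 2*4*-0.922 = -7.3759
  x_3 = -2.9153 - 0.01*-34.9837 = -2.5655
  y_3 = -0.922 - 0.01*-7.3759 = -0.8482
Step 4: grad_x = 2*6*-2.5655 = -30.7856, grad_y = 2*4*-0.8482 = -6.7858
  x_4 = -2.5655 - 0.01*-30.7856 = -2.2576
  y_4 = -0.8482 - 0.01*-6.7858 = -0.7804
Step 5: grad_x = 2*6*-2.2576 = -27.0914, grad_y = 2*4*-0.7804 = -6.2429
  x_5 = -2.2576 - 0.01*-27.0914 = -1.9867
  y_5 = -0.7804 - 0.01*-6.2429 = -0.7179
f(-1.9867, -0.7179) = 6*(-1.9867)^2 + 4*(-0.7179)^2 = 25.7436


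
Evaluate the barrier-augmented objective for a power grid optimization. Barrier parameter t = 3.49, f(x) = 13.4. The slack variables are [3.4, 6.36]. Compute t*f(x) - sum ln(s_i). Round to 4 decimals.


Step 1: Compute log-barrier.
ln values: [1.2238, 1.85]
phi = -(1.2238 + 1.85) = -3.0738
Step 2: Compute augmented objective.
t*f(x) = 3.49*13.4 = 46.766
Total = 46.766 - 3.0738 = 43.6922


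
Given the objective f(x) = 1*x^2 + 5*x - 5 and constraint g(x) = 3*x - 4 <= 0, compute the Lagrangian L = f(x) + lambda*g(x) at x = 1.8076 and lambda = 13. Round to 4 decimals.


Step 1: Evaluate f(x).
f(1.8076) = 1*1.8076^2 + 5*1.8076 - 5 = 7.3054
Step 2: Evaluate g(x).
g(1.8076) = 3*1.8076 - 4 = 1.4228
Step 3: Compute Lagrangian.
L = 7.3054 + 13*1.4228 = 25.8018


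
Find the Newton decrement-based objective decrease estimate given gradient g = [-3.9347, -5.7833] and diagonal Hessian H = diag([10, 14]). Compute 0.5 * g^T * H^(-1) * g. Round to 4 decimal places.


Step 1: H is diagonal, so H^(-1) * g = [-0.3935, -0.4131].
Step 2: g^T H^(-1) g = sum_i g_i^2 / H_ii
  = (-3.9347)^2/10 + (-5.7833)^2/14
  = 1.5482 + 2.389 = 3.9372
Step 3: Objective decrease = 0.5 * g^T H^(-1) g = 1.9686


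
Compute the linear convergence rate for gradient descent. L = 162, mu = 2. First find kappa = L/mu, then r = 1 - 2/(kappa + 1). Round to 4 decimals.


Step 1: Compute the condition number.
kappa = L/mu = 162/2 = 81.0
Step 2: Compute the convergence rate.
r = 1 - 2/(kappa + 1) = 1 - 2*mu/(L + mu) = (L - mu)/(L + mu) = 160/164 = 0.9756


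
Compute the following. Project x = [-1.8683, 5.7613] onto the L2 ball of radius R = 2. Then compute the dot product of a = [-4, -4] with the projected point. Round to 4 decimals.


Step 1: Compute ||x|| (intermediates to 6 decimals).
||x|| = sqrt((-1.8683)^2 + 5.7613^2) = 6.056659
Step 2: Project.
Since ||x|| > R, scale = R/||x|| = 2/6.056659 = 0.330215, proj(x) = scale * x
proj(x) = [-0.616941, 1.902468]
Step 3: Dot product.
a^T * proj(x) = -4*(-0.616941) - 4*1.902468 = -5.1421


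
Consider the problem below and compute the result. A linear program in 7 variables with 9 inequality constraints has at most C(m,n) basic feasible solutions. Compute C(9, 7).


Each vertex corresponds to some choice of n active constraints out of m, so the number of vertices is at most C(m, n) = m! / (n!(m-n)!).
m = 9, n = 7
Numerator: 9 * 8 * 7 * 6 * 5 * 4 * 3
Denominator: 7! = 5040
C(9, 7) = 36


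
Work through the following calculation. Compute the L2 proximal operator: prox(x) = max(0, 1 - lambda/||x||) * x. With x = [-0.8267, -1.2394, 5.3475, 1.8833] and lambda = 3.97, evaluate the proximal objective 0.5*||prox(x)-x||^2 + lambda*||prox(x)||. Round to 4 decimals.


Step 1: Compute ||x||.
||x|| = 5.8619
Step 2: Compute scaling factor.
scale = max(0, 1 - 3.97/5.8619) = 0.3227
Step 3: prox(x) = [-0.2668, -0.4, 1.7259, 0.6078]
||prox(x)|| = 1.8919
Step 4: Proximal objective.
0.5*||prox-x||^2 = 7.8805
lambda*||prox|| = 7.5108
Total = 15.3914


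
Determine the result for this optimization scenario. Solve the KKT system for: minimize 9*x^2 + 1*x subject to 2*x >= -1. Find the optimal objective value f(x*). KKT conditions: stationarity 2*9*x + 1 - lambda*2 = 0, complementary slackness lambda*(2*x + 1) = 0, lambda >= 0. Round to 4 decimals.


Step 1: Try lambda = 0 (constraint inactive).
Stationarity: 2*9*x + 1 = 0
x* = -1/(2*9) = -1/18 = -0.0556 (rounded; the exact value -1/18 is used below)
Check constraint: 2*-0.0556 = -0.1112 >= -1 -- satisfied.
Step 2: Compute optimal value.
f(x*) = 9*(-1/18)^2 + 1*(-1/18) = -0.0278


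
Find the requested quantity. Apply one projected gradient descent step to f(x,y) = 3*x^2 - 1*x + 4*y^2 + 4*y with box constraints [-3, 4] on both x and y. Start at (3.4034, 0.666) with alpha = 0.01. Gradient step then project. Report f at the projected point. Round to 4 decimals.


Step 1: Compute gradient at (3.4034, 0.666).
grad_x = 2*3*3.4034 - 1 = 19.4204
grad_y = 2*4*0.666 + 4 = 9.328
Step 2: Gradient step.
x_raw = 3.4034 - 0.01*19.4204 = 3.2092
y_raw = 0.666 - 0.01*9.328 = 0.5727
Step 3: Project onto [-3, 4].
x_proj = clip(3.2092) = 3.2092
y_proj = clip(0.5727) = 0.5727
Step 4: Evaluate f.
f(3.2092, 0.5727) = 31.2905


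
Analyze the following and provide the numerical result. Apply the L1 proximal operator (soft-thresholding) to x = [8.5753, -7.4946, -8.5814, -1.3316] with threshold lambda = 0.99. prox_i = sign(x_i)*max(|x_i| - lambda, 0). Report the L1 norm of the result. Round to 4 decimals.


Soft-thresholding with lambda = 0.99:
prox(8.5753) = sign(8.5753)*max(|8.5753| - 0.99, 0) = 7.5853
prox(-7.4946) = sign(-7.4946)*max(|-7.4946| - 0.99, 0) = -6.5046
prox(-8.5814) = sign(-8.5814)*max(|-8.5814| - 0.99, 0) = -7.5914
prox(-1.3316) = sign(-1.3316)*max(|-1.3316| - 0.99, 0) = -0.3416
prox(x) = [7.5853, -6.5046, -7.5914, -0.3416]
||prox(x)||_1 = 7.5853 + 6.5046 + 7.5914 + 0.3416 = 22.0229


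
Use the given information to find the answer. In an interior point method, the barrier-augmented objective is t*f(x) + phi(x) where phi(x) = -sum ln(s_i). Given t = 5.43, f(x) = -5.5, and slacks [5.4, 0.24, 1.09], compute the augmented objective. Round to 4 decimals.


Step 1: Compute log-barrier.
ln values: [1.6864, -1.4271, 0.0862]
phi = -(1.6864 - 1.4271 + 0.0862) = -0.3455
Step 2: Compute augmented objective.
t*f(x) = 5.43*-5.5 = -29.865
Total = -29.865 - 0.3455 = -30.2105


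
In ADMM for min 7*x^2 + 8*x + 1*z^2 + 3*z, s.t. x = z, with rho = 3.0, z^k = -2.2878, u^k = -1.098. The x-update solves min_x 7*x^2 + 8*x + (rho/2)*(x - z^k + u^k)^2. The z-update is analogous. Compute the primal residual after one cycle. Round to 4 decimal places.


ADMM iteration with rho = 3.0, z^k = -2.2878, u^k = -1.098
Step 1: x-update.
Minimize 7*x^2 + 8*x + (3.0/2)*(x + 2.2878 - 1.098)^2
FOC: (2*7 + 3.0)*x = -8 + 3.0*(-2.2878 + 1.098)
x^{k+1} = -0.6806
Step 2: z-update.
Minimize 1*z^2 + 3*z + (3.0/2)*(-0.6806 - z - 1.098)^2
FOC: (2*1 + 3.0)*z = -3 + 3.0*(-0.6806 - 1.098)
z^{k+1} = -1.6671
Step 3: u-update.
u^{k+1} = -1.098 - 0.6806 + 1.6671 = -0.1114
Step 4: Primal residual = |-0.6806 + 1.6671| = 0.9866


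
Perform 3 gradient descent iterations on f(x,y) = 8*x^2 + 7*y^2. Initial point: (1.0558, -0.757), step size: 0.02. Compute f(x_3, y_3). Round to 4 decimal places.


Gradient descent on f(x,y) = 8*x^2 + 7*y^2.
Starting point: (1.0558, -0.757), alpha = 0.02
Step 1: grad_x = 2*8*1.0558 = 16.8928, grad_y = 2*7*-0.757 = -10.598
  x_1 = 1.0558 - 0.02*16.8928 = 0.7179
  y_1 = -0.757 - 0.02*-10.598 = -0.545
Step 2: grad_x = 2*8*0.7179 = 11.4871, grad_y = 2*7*-0.545 = -7.6306
  x_2 = 0.7179 - 0.02*11.4871 = 0.4882
  y_2 = -0.545 - 0.02*-7.6306 = -0.3924
Step 3: grad_x = 2*8*0.4882 = 7.8112, grad_y = 2*7*-0.3924 = -5.494
  x_3 = 0.4882 - 0.02*7.8112 = 0.332
  y_3 = -0.3924 - 0.02*-5.494 = -0.2825
f(0.332, -0.2825) = 8*0.332^2 + 7*(-0.2825)^2 = 1.4405


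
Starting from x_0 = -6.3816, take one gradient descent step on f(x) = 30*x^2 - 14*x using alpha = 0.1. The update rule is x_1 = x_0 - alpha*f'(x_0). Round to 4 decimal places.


We compute the gradient at x_0 and apply the update.
f'(x) = 60*x - 14
f'(-6.3816) = 60*-6.3816 - 14 = -396.896
x_1 = -6.3816 - 0.1*-396.896 = 33.308


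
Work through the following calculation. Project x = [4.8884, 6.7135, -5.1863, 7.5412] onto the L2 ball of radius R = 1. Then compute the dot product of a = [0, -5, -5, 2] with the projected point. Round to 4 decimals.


Step 1: Compute ||x|| (intermediates to 6 decimals).
||x|| = sqrt(4.8884^2 + 6.7135^2 + (-5.1863)^2 + 7.5412^2) = 12.358598
Step 2: Project.
Since ||x|| > R, scale = R/||x|| = 1/12.358598 = 0.080915, proj(x) = scale * x
proj(x) = [0.395545, 0.543223, -0.419649, 0.610196]
Step 3: Dot product.
a^T * proj(x) = 0*0.395545 - 5*0.543223 - 5*(-0.419649) + 2*0.610196 = 0.6025


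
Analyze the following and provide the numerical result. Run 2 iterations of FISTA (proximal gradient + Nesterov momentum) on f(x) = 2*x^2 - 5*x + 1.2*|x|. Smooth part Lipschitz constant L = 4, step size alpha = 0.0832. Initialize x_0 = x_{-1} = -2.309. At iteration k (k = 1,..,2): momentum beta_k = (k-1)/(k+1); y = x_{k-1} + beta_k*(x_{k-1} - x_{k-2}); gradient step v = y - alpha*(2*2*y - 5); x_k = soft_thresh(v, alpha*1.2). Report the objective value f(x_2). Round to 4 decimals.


FISTA on f(x) = 2*x^2 - 5*x + 1.2*|x|
L = 4, alpha = 0.0832
Iteration 1: beta = 0.0, y = -2.309 + 0.0*(-2.309 + 2.309) = -2.309
  grad(y) = -14.236, v = y - alpha*grad = -1.1246
  prox(v) = soft_thresh(-1.1246, 0.0998) = -1.0247
Iteration 2: beta = 0.3333, y = -1.0247 + 0.3333*(-1.0247 + 2.309) = -0.5966
  grad(y) = -7.3865, v = y - alpha*grad = 0.0179
  prox(v) = soft_thresh(0.0179, 0.0998) = 0.0
f(x_2) = 2*0.0^2 - 5*0.0 + 1.2*|0.0| = 0.0


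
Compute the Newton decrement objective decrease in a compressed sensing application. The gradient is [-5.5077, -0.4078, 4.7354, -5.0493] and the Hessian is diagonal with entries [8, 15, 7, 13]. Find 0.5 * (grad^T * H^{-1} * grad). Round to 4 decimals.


Step 1: H is diagonal, so H^(-1) * g = [-0.6885, -0.0272, 0.6765, -0.3884].
Step 2: g^T H^(-1) g = sum_i g_i^2 / H_ii
  = (-5.5077)^2/8 + (-0.4078)^2/15 + (4.7354)^2/7 + (-5.0493)^2/13
  = 3.7918 + 0.0111 + 3.2034 + 1.9612 = 8.9675
Step 3: Objective decrease = 0.5 * g^T H^(-1) g = 4.4838


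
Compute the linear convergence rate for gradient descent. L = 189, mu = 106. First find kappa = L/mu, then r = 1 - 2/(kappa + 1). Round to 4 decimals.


Step 1: Compute the condition number.
kappa = L/mu = 189/106 = 1.783
Step 2: Compute the convergence rate.
r = 1 - 2/(kappa + 1) = 1 - 2*mu/(L + mu) = (L - mu)/(L + mu) = 83/295 = 0.2814


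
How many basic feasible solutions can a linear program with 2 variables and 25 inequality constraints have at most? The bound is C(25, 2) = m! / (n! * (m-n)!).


Each vertex corresponds to some choice of n active constraints out of m, so the number of vertices is at most C(m, n) = m! / (n!(m-n)!).
m = 25, n = 2
Numerator: 25 * 24
Denominator: 2! = 2
C(25, 2) = 300


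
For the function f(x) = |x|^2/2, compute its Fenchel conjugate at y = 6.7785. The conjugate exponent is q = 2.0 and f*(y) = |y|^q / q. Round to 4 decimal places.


The conjugate exponent q satisfies 1/p + 1/q = 1.
p = 2, so q = 2/(2 - 1) = 2.0
|y|^q = 6.7785^2.0 = 45.9481
f*(6.7785) = 45.9481 / 2.0 = 22.974


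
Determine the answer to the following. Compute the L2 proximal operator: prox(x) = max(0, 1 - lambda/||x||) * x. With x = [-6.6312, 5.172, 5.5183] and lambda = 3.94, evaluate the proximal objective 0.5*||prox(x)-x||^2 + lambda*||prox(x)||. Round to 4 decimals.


Step 1: Compute ||x||.
||x|| = 10.0585
Step 2: Compute scaling factor.
scale = max(0, 1 - 3.94/10.0585) = 0.6083
Step 3: prox(x) = [-4.0337, 3.1461, 3.3567]
||prox(x)|| = 6.1185
Step 4: Proximal objective.
0.5*||prox-x||^2 = 7.7618
lambda*||prox|| = 24.1069
Total = 31.8688


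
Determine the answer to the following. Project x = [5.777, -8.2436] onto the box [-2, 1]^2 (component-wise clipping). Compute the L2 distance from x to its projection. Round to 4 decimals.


Project each component onto [-2, 1].
clip(5.777) = 1.0, clip(-8.2436) = -2.0
Projection = [1.0, -2.0]
Squared diffs: [22.8197, 38.9825]
Distance = sqrt(61.8022) = 7.8614


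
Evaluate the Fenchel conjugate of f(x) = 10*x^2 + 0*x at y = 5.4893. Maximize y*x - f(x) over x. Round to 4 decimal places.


f*(y) = sup_x {y*x - a*x^2 - b*x} = sup_x {(y-b)*x - a*x^2}
FOC: (y - b) - 2a*x = 0 => x* = (y - b)/(2a)
x* = (5.4893 - 0)/(2*10) = 0.2745
f*(5.4893) = (y-b)^2/(4a) = (5.4893 - 0)^2/(4*10)
= 30.1324/40 = 0.7533


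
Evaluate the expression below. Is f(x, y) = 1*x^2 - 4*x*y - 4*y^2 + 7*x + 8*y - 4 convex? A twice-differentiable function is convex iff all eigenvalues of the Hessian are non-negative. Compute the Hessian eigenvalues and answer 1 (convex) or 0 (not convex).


The Hessian of f(x,y) = 1*x^2 - 4*x*y - 4*y^2 + 7*x + 8*y - 4 is:
H = [[2, -4], [-4, -8]]
Trace = 2 - 8 = -6
Determinant = 2*-8 - (-4)^2 = -32
Discriminant = (-6)^2 - 4*-32 = 164.0
Eigenvalues: lambda_1 = -9.4031, lambda_2 = 3.4031
The function is not convex.

0


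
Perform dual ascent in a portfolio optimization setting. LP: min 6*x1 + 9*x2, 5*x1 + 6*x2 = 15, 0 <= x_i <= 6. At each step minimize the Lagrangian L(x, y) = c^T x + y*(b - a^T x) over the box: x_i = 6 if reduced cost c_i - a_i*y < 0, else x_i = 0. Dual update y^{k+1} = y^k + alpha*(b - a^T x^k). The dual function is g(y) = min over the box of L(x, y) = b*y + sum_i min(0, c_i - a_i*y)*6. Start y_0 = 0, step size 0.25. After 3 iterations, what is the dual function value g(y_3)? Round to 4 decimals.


Dual ascent for LP: min 6*x1 + 9*x2, 5*x1 + 6*x2 = 15, 0 <= x_i <= 6
Step 1: y^k = 0.0, reduced costs: (6.0, 9.0)
  x^k = (0.0, 0.0), subgradient = b - a^T x = 15.0
  y^{k+1} = 0.0 + 0.25*15.0 = 3.75
Step 2: y^k = 3.75, reduced costs: (-12.75, -13.5)
  x^k = (6.0, 6.0), subgradient = b - a^T x = -51.0
  y^{k+1} = 3.75 + 0.25*-51.0 = -9.0
Step 3: y^k = -9.0, reduced costs: (51.0, 63.0)
  x^k = (0.0, 0.0), subgradient = b - a^T x = 15.0
  y^{k+1} = -9.0 + 0.25*15.0 = -5.25
Dual objective at y_3 = -5.25: reduced costs (32.25, 40.5), box minimizer x = (0.0, 0.0)
g(y_3) = b*y + (c1 - a1*y)*x1 + (c2 - a2*y)*x2 = 15*(-5.25) + 32.25*0.0 + 40.5*0.0 = -78.75 + 0.0 + 0.0 = -78.75


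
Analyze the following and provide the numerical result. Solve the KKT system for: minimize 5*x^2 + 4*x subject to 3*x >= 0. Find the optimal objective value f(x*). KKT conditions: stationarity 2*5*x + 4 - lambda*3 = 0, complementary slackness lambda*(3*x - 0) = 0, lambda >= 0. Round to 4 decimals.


Step 1: Try lambda = 0 (constraint inactive).
x_unc = -4/(2*5) = -0.4
Check: 3*-0.4 = -1.2 < 0 -- violated!
Step 2: Constraint must be active: 3*x = 0
x* = 0/3 = 0.0
lambda = (2*5*0.0 + 4)/3 = 1.3333
Step 3: Compute optimal value.
f(x*) = 5*0.0^2 + 4*0.0 = 0.0


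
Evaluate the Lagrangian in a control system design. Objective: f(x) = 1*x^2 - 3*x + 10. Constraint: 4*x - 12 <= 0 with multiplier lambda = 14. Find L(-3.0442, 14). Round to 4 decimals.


Step 1: Evaluate f(x).
f(-3.0442) = 1*(-3.0442)^2 - 3*(-3.0442) + 10 = 28.3998
Step 2: Evaluate g(x).
g(-3.0442) = 4*-3.0442 - 12 = -24.1768
Step 3: Compute Lagrangian.
L = 28.3998 + 14*-24.1768 = -310.0754


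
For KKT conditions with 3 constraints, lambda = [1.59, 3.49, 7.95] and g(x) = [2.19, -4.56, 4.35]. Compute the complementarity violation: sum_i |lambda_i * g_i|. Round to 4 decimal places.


KKT complementary slackness check:
lambda_1 * g_1 = 1.59 * 2.19 = 3.4821
lambda_2 * g_2 = 3.49 * -4.56 = -15.9144
lambda_3 * g_3 = 7.95 * 4.35 = 34.5825
Total violation = 3.4821 + 15.9144 + 34.5825 = 53.979


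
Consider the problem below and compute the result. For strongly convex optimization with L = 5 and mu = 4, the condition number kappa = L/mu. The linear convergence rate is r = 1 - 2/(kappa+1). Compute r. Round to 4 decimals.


Step 1: Compute the condition number.
kappa = L/mu = 5/4 = 1.25
Step 2: Compute the convergence rate.
r = 1 - 2/(kappa + 1) = 1 - 2*mu/(L + mu) = (L - mu)/(L + mu) = 1/9 = 0.1111


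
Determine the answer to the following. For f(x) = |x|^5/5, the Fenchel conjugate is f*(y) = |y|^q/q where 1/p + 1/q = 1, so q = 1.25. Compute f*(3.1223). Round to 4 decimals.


The conjugate exponent q satisfies 1/p + 1/q = 1.
p = 5, so q = 5/(5 - 1) = 1.25
|y|^q = 3.1223^1.25 = 4.1504
f*(3.1223) = 4.1504 / 1.25 = 3.3203


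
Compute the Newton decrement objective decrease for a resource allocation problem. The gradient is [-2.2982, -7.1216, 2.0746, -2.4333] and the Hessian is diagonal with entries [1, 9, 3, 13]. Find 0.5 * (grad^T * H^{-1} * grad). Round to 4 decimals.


Step 1: H is diagonal, so H^(-1) * g = [-2.2982, -0.7913, 0.6915, -0.1872].
Step 2: g^T H^(-1) g = sum_i g_i^2 / H_ii
  = (-2.2982)^2/1 + (-7.1216)^2/9 + (2.0746)^2/3 + (-2.4333)^2/13
  = 5.2817 + 5.6352 + 1.4347 + 0.4555 = 12.8071
Step 3: Objective decrease = 0.5 * g^T H^(-1) g = 6.4035


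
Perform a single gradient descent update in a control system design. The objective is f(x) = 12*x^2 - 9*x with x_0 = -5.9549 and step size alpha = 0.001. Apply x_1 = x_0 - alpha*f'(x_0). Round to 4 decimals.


We compute the gradient at x_0 and apply the update.
f'(x) = 24*x - 9
f'(-5.9549) = 24*-5.9549 - 9 = -151.9176
x_1 = -5.9549 - 0.001*-151.9176 = -5.803


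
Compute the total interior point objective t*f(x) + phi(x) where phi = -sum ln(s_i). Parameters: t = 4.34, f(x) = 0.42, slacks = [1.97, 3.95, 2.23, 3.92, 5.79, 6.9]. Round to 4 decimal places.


Step 1: Compute log-barrier.
ln values: [0.678, 1.3737, 0.802, 1.3661, 1.7561, 1.9315]
phi = -(0.678 + 1.3737 + 0.802 + 1.3661 + 1.7561 + 1.9315) = -7.9075
Step 2: Compute augmented objective.
t*f(x) = 4.34*0.42 = 1.8228
Total = 1.8228 - 7.9075 = -6.0847


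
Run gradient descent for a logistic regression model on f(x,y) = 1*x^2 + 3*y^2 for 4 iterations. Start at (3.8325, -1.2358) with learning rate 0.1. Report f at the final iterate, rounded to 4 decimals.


Gradient descent on f(x,y) = 1*x^2 + 3*y^2.
Starting point: (3.8325, -1.2358), alpha = 0.1
Step 1: grad_x = 2*1*3.8325 = 7.665, grad_y = 2*3*-1.2358 = -7.4148
  x_1 = 3.8325 - 0.1*7.665 = 3.066
  y_1 = -1.2358 - 0.1*-7.4148 = -0.4943
Step 2: grad_x = 2*1*3.066 = 6.132, grad_y = 2*3*-0.4943 = -2.9659
  x_2 = 3.066 - 0.1*6.132 = 2.4528
  y_2 = -0.4943 - 0.1*-2.9659 = -0.1977
Step 3: grad_x = 2*1*2.4528 = 4.9056, grad_y = 2*3*-0.1977 = -1.1864
  x_3 = 2.4528 - 0.1*4.9056 = 1.9622
  y_3 = -0.1977 - 0.1*-1.1864 = -0.0791
Step 4: grad_x = 2*1*1.9622 = 3.9245, grad_y = 2*3*-0.0791 = -0.4745
  x_4 = 1.9622 - 0.1*3.9245 = 1.5698
  y_4 = -0.0791 - 0.1*-0.4745 = -0.0316
f(1.5698, -0.0316) = 1*1.5698^2 + 3*(-0.0316)^2 = 2.4672


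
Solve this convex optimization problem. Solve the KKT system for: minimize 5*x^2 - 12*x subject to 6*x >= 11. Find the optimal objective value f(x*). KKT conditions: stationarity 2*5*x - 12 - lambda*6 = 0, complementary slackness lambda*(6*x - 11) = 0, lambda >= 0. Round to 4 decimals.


Step 1: Try lambda = 0 (constraint inactive).
x_unc = 12/(2*5) = 1.2
Check: 6*1.2 = 7.2 < 11 -- violated!
Step 2: Constraint must be active: 6*x = 11
x* = 11/6 = 1.8333 (rounded; the exact value 11/6 is used below)
lambda = (2*5*(11/6) - 12)/6 = 1.0556
Step 3: Compute optimal value.
f(x*) = 5*(11/6)^2 - 12*(11/6) = -5.1944


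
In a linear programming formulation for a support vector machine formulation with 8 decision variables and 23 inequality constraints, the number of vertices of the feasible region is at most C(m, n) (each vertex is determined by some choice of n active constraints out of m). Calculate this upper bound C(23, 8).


Each vertex corresponds to some choice of n active constraints out of m, so the number of vertices is at most C(m, n) = m! / (n!(m-n)!).
m = 23, n = 8
Numerator: 23 * 22 * 21 * 20 * 19 * 18 * 17 * 16
Denominator: 8! = 40320
C(23, 8) = 490314


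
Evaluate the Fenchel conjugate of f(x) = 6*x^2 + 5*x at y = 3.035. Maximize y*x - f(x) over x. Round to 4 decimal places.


f*(y) = sup_x {y*x - a*x^2 - b*x} = sup_x {(y-b)*x - a*x^2}
FOC: (y - b) - 2a*x = 0 => x* = (y - b)/(2a)
x* = (3.035 - 5)/(2*6) = -0.1638
f*(3.035) = (y-b)^2/(4a) = (3.035 - 5)^2/(4*6)
= 3.8612/24 = 0.1609


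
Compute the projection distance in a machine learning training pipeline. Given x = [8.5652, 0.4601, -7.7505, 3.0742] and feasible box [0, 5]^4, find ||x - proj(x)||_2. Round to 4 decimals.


Project each component onto [0, 5].
clip(8.5652) = 5.0, clip(0.4601) = 0.4601, clip(-7.7505) = 0.0, clip(3.0742) = 3.0742
Projection = [5.0, 0.4601, 0.0, 3.0742]
Squared diffs: [12.7107, 0.0, 60.0703, 0.0]
Distance = sqrt(72.781) = 8.5312


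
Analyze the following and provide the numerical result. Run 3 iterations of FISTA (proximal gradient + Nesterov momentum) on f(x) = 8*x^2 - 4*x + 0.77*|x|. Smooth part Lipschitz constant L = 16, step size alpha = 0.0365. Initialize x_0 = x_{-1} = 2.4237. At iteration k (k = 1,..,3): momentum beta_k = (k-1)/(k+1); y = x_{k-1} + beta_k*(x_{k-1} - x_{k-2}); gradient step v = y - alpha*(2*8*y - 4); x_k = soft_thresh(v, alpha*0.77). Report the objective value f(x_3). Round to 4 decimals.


FISTA on f(x) = 8*x^2 - 4*x + 0.77*|x|
L = 16, alpha = 0.0365
Iteration 1: beta = 0.0, y = 2.4237 + 0.0*(2.4237 - 2.4237) = 2.4237
  grad(y) = 34.7792, v = y - alpha*grad = 1.1543
  prox(v) = soft_thresh(1.1543, 0.0281) = 1.1262
Iteration 2: beta = 0.3333, y = 1.1262 + 0.3333*(1.1262 - 2.4237) = 0.6936
  grad(y) = 7.0982, v = y - alpha*grad = 0.4346
  prox(v) = soft_thresh(0.4346, 0.0281) = 0.4064
Iteration 3: beta = 0.5, y = 0.4064 + 0.5*(0.4064 - 1.1262) = 0.0466
  grad(y) = -3.2545, v = y - alpha*grad = 0.1654
  prox(v) = soft_thresh(0.1654, 0.0281) = 0.1373
f(x_3) = 8*0.1373^2 - 4*0.1373 + 0.77*|0.1373| = -0.2926


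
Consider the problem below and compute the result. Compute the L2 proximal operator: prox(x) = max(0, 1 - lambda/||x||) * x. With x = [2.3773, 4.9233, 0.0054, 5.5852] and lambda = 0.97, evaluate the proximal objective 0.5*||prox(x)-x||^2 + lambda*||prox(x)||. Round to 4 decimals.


Step 1: Compute ||x||.
||x|| = 7.8157
Step 2: Compute scaling factor.
scale = max(0, 1 - 0.97/7.8157) = 0.8759
Step 3: prox(x) = [2.0823, 4.3123, 0.0047, 4.892]
||prox(x)|| = 6.8457
Step 4: Proximal objective.
0.5*||prox-x||^2 = 0.4705
lambda*||prox|| = 6.6403
Total = 7.1108


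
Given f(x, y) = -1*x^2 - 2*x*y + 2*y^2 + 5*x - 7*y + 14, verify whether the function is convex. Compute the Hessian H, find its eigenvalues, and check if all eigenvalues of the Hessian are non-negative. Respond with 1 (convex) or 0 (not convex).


The Hessian of f(x,y) = -1*x^2 - 2*x*y + 2*y^2 + 5*x - 7*y + 14 is:
H = [[-2, -2], [-2, 4]]
Trace = -2 + 4 = 2
Determinant = -2*4 - (-2)^2 = -12
Discriminant = (2)^2 - 4*-12 = 52.0
Eigenvalues: lambda_1 = -2.6056, lambda_2 = 4.6056
The function is not convex.

0


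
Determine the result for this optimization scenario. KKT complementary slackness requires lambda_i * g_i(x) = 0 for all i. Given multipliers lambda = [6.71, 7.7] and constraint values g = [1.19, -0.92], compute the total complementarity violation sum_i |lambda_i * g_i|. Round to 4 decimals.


KKT complementary slackness check:
lambda_1 * g_1 = 6.71 * 1.19 = 7.9849
lambda_2 * g_2 = 7.7 * -0.92 = -7.084
Total violation = 7.9849 + 7.084 = 15.0689


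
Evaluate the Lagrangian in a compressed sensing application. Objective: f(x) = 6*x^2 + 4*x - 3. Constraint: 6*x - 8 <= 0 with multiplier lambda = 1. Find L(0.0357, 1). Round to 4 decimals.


Step 1: Evaluate f(x).
f(0.0357) = 6*0.0357^2 + 4*0.0357 - 3 = -2.8496
Step 2: Evaluate g(x).
g(0.0357) = 6*0.0357 - 8 = -7.7858
Step 3: Compute Lagrangian.
L = -2.8496 + 1*-7.7858 = -10.6354


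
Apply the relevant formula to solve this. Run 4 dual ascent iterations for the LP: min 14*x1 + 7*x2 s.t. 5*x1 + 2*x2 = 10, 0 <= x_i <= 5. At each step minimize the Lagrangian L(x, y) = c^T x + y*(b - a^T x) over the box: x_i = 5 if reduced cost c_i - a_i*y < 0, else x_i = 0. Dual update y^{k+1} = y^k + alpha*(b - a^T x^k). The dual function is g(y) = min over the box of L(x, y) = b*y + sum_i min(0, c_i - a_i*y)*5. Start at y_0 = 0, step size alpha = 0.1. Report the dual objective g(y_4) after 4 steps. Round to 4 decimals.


Dual ascent for LP: min 14*x1 + 7*x2, 5*x1 + 2*x2 = 10, 0 <= x_i <= 5
Step 1: y^k = 0.0, reduced costs: (14.0, 7.0)
  x^k = (0.0, 0.0), subgradient = b - a^T x = 10.0
  y^{k+1} = 0.0 + 0.1*10.0 = 1.0
Step 2: y^k = 1.0, reduced costs: (9.0, 5.0)
  x^k = (0.0, 0.0), subgradient = b - a^T x = 10.0
  y^{k+1} = 1.0 + 0.1*10.0 = 2.0
Step 3: y^k = 2.0, reduced costs: (4.0, 3.0)
  x^k = (0.0, 0.0), subgradient = b - a^T x = 10.0
  y^{k+1} = 2.0 + 0.1*10.0 = 3.0
Step 4: y^k = 3.0, reduced costs: (-1.0, 1.0)
  x^k = (5.0, 0.0), subgradient = b - a^T x = -15.0
  y^{k+1} = 3.0 + 0.1*-15.0 = 1.5
Dual objective at y_4 = 1.5: reduced costs (6.5, 4.0), box minimizer x = (0.0, 0.0)
g(y_4) = b*y + (c1 - a1*y)*x1 + (c2 - a2*y)*x2 = 10*1.5 + 6.5*0.0 + 4.0*0.0 = 15.0 + 0.0 + 0.0 = 15.0
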